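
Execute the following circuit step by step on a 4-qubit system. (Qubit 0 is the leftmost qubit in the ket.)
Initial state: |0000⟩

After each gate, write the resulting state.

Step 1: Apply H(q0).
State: 1/√2|0000⟩ + 1/√2|1000⟩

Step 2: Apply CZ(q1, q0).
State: 1/√2|0000⟩ + 1/√2|1000⟩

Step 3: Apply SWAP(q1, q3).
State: 1/√2|0000⟩ + 1/√2|1000⟩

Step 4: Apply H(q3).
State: 1/2|0000⟩ + 1/2|0001⟩ + 1/2|1000⟩ + 1/2|1001⟩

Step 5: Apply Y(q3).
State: -(1/2)i|0000⟩ + (1/2)i|0001⟩ - (1/2)i|1000⟩ + (1/2)i|1001⟩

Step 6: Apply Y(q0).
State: -1/2|0000⟩ + 1/2|0001⟩ + 1/2|1000⟩ - 1/2|1001⟩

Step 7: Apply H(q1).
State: -1/√8|0000⟩ + 1/√8|0001⟩ - 1/√8|0100⟩ + 1/√8|0101⟩ + 1/√8|1000⟩ - 1/√8|1001⟩ + 1/√8|1100⟩ - 1/√8|1101⟩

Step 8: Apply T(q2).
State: -1/√8|0000⟩ + 1/√8|0001⟩ - 1/√8|0100⟩ + 1/√8|0101⟩ + 1/√8|1000⟩ - 1/√8|1001⟩ + 1/√8|1100⟩ - 1/√8|1101⟩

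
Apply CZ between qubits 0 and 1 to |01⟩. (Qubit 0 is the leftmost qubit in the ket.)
|01⟩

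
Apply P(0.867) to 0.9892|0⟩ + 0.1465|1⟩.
0.9892|0⟩ + (0.0948 + 0.1117i)|1⟩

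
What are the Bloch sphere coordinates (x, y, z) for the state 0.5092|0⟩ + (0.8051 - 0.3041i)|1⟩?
(0.8199, -0.3097, -0.4814)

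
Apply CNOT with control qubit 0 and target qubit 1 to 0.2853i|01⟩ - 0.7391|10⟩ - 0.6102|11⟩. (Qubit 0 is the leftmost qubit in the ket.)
0.2853i|01⟩ - 0.6102|10⟩ - 0.7391|11⟩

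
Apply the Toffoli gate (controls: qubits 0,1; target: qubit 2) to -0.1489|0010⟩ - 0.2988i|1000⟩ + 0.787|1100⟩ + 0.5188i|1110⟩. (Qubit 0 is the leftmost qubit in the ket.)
-0.1489|0010⟩ - 0.2988i|1000⟩ + 0.5188i|1100⟩ + 0.787|1110⟩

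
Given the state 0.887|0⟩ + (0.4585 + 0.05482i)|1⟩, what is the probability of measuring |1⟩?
0.2132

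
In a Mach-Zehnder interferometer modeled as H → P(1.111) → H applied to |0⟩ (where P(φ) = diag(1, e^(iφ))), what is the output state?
(0.7219 + 0.4481i)|0⟩ + (0.2781 - 0.4481i)|1⟩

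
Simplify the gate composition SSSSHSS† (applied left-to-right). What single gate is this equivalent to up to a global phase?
H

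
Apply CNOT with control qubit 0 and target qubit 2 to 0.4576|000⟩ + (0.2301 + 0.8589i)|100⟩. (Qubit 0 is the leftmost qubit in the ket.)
0.4576|000⟩ + (0.2301 + 0.8589i)|101⟩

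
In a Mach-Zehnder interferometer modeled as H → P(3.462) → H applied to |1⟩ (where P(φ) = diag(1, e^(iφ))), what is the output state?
(0.9746 + 0.1575i)|0⟩ + (0.02545 - 0.1575i)|1⟩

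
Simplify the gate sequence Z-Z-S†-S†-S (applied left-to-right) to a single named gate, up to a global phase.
S†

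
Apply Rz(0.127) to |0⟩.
(0.998 - 0.06346i)|0⟩

Rz(0.127) = [[e^(−iθ/2), 0], [0, e^(iθ/2)]] with e^(±iθ/2) = cos(θ/2) ± i·sin(θ/2); θ = 0.127, cos(θ/2) ≈ 0.997985, sin(θ/2) ≈ 0.0634573.
With a = amp(|0⟩) = 1 and b = amp(|1⟩) = 0:
new amp(|0⟩) = (0.997985 - 0.0634573i)·a = (0.998 - 0.06346i)
new amp(|1⟩) = (0.997985 + 0.0634573i)·b = 0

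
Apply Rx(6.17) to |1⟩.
-0.05656i|0⟩ - 0.9984|1⟩

Rx(6.17) = [[cos(θ/2), −i·sin(θ/2)], [−i·sin(θ/2), cos(θ/2)]]; θ = 6.17, cos(θ/2) ≈ -0.998399, sin(θ/2) ≈ 0.0565624.
With a = amp(|0⟩) = 0 and b = amp(|1⟩) = 1:
new amp(|0⟩) = (-0.998399)·a + (-0.0565624i)·b = -0.05656i
new amp(|1⟩) = (-0.0565624i)·a + (-0.998399)·b = -0.9984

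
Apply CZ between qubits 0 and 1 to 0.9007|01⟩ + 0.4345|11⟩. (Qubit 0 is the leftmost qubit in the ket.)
0.9007|01⟩ - 0.4345|11⟩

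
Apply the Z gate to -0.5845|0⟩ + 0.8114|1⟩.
-0.5845|0⟩ - 0.8114|1⟩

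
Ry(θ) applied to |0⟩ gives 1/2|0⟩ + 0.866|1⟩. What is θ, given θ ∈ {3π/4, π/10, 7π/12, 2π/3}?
2π/3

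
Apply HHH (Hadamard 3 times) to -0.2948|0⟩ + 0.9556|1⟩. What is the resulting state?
0.4673|0⟩ - 0.8842|1⟩

H² = I, so H^3 = H: a single Hadamard. With (a, b) = (-0.2948, 0.9556), H gives ((a + b)/√2, (a − b)/√2) = (0.4673, -0.8842).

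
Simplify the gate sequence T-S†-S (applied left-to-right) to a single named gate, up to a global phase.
T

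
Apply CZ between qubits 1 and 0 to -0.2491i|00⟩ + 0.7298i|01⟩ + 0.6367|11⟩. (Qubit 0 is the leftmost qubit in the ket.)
-0.2491i|00⟩ + 0.7298i|01⟩ - 0.6367|11⟩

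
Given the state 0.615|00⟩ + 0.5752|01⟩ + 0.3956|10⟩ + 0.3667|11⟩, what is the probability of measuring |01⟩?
0.3309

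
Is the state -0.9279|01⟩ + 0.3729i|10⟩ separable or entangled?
Entangled

Writing the state as a|00⟩ + b|01⟩ + c|10⟩ + d|11⟩, it is a product state iff ad − bc = 0.
Here (a, b, c, d) = (0, -0.9279, 0.3729i, 0): ad − bc = (0)(0) − (-0.9279)(0.3729i) = 0.346i ≠ 0, so the state is entangled.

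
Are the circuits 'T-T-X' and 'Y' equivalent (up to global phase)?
No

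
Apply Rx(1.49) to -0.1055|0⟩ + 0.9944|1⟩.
(-0.07755 - 0.6742i)|0⟩ + (0.731 + 0.07153i)|1⟩

Rx(1.49) = [[cos(θ/2), −i·sin(θ/2)], [−i·sin(θ/2), cos(θ/2)]]; θ = 1.49, cos(θ/2) ≈ 0.735088, sin(θ/2) ≈ 0.677972.
With a = amp(|0⟩) = -0.1055 and b = amp(|1⟩) = 0.9944:
new amp(|0⟩) = (0.735088)·a + (-0.677972i)·b = (-0.07755 - 0.6742i)
new amp(|1⟩) = (-0.677972i)·a + (0.735088)·b = (0.731 + 0.07153i)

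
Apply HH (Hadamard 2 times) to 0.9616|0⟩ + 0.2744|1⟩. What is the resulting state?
0.9616|0⟩ + 0.2744|1⟩

H² = I, so an even number of Hadamards cancels: H^2 = I and the state is unchanged.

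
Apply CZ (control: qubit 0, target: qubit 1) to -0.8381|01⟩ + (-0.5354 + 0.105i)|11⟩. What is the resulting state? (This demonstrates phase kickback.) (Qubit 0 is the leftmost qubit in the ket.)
-0.8381|01⟩ + (0.5354 - 0.105i)|11⟩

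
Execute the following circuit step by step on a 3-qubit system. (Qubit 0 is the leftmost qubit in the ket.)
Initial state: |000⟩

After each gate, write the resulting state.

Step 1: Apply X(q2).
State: |001⟩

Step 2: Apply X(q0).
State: |101⟩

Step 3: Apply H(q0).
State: 1/√2|001⟩ - 1/√2|101⟩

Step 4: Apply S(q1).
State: 1/√2|001⟩ - 1/√2|101⟩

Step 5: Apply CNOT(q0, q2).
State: 1/√2|001⟩ - 1/√2|100⟩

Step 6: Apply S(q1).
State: 1/√2|001⟩ - 1/√2|100⟩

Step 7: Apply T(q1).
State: 1/√2|001⟩ - 1/√2|100⟩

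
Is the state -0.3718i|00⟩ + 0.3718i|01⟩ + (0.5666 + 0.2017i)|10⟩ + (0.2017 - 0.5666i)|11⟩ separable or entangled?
Entangled

Writing the state as a|00⟩ + b|01⟩ + c|10⟩ + d|11⟩, it is a product state iff ad − bc = 0.
Here (a, b, c, d) = (-0.3718i, 0.3718i, (0.5666 + 0.2017i), (0.2017 - 0.5666i)): ad − bc = (-0.3718i)(0.2017 - 0.5666i) − (0.3718i)(0.5666 + 0.2017i) = (-0.1357 - 0.2857i) ≠ 0, so the state is entangled.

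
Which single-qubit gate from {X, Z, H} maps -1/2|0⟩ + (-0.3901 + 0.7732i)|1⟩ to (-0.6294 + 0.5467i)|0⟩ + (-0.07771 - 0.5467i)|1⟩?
H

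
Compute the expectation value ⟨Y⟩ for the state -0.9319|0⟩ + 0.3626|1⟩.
0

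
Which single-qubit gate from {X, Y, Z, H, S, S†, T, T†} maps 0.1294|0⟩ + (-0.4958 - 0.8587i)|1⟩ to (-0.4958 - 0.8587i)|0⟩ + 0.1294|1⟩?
X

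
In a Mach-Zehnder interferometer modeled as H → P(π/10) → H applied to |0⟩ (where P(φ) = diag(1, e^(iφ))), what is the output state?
(0.9755 + 0.1545i)|0⟩ + (0.02447 - 0.1545i)|1⟩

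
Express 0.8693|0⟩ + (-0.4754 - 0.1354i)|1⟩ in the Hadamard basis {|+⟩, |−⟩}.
(0.2785 - 0.09574i)|+⟩ + (0.9508 + 0.09574i)|−⟩

With |ψ⟩ = α|0⟩ + β|1⟩, the Hadamard-basis coefficients are ⟨+|ψ⟩ = (α + β)/√2 and ⟨−|ψ⟩ = (α − β)/√2.
Here α = 0.8693, β = (-0.4754 - 0.1354i): (α + β)/√2 = (0.2785 - 0.09574i), (α − β)/√2 = (0.9508 + 0.09574i).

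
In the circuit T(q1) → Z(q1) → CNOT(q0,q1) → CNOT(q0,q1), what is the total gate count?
4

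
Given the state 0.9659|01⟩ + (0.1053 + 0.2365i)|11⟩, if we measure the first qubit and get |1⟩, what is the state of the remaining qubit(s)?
(0.4067 + 0.9135i)|1⟩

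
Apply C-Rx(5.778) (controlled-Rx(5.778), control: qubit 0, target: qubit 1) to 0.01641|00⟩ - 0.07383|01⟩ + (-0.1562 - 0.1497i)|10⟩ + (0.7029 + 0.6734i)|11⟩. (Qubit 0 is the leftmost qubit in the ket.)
0.01641|00⟩ - 0.07383|01⟩ + (0.3195 - 0.03072i)|10⟩ + (-0.718 - 0.613i)|11⟩

C-Rx(5.778) leaves the control-|0⟩ kets |00⟩, |01⟩ unchanged and applies Rx(5.778) to qubit 1 on the control-|1⟩ pair (|10⟩, |11⟩).
Rx(5.778) = [[cos(θ/2), −i·sin(θ/2)], [−i·sin(θ/2), cos(θ/2)]]; θ = 5.778, cos(θ/2) ≈ -0.968268, sin(θ/2) ≈ 0.249915.
With a = amp(|10⟩) = (-0.1562 - 0.1497i) and b = amp(|11⟩) = (0.7029 + 0.6734i):
new amp(|10⟩) = (-0.968268)·a + (-0.249915i)·b = (0.3195 - 0.03072i)
new amp(|11⟩) = (-0.249915i)·a + (-0.968268)·b = (-0.718 - 0.613i)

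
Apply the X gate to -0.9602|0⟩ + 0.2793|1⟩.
0.2793|0⟩ - 0.9602|1⟩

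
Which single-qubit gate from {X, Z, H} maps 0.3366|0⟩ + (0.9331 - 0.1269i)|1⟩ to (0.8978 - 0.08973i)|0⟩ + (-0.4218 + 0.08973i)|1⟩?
H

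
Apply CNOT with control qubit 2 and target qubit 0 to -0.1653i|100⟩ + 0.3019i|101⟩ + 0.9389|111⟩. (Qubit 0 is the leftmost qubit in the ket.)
0.3019i|001⟩ + 0.9389|011⟩ - 0.1653i|100⟩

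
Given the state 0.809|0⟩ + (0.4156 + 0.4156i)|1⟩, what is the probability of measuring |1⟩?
0.3454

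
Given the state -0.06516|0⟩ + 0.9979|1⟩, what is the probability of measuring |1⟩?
0.9958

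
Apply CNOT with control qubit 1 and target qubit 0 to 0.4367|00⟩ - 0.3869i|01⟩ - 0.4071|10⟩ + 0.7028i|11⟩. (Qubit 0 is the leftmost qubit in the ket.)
0.4367|00⟩ + 0.7028i|01⟩ - 0.4071|10⟩ - 0.3869i|11⟩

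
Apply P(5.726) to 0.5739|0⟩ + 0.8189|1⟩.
0.5739|0⟩ + (0.695 - 0.433i)|1⟩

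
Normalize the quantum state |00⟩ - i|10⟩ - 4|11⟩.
0.2357|00⟩ - 0.2357i|10⟩ - 0.9428|11⟩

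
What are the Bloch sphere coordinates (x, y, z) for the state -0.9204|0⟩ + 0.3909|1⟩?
(-0.7196, 0, 0.6943)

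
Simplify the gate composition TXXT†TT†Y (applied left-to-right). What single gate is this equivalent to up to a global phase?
Y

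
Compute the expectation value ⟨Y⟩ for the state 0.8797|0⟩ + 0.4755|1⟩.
0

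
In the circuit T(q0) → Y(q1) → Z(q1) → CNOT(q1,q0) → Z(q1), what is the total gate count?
5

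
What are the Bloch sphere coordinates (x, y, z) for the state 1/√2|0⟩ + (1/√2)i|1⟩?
(0, 1, 0)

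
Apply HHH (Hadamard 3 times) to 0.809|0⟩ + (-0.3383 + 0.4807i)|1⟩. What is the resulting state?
(0.3328 + 0.3399i)|0⟩ + (0.8113 - 0.3399i)|1⟩

H² = I, so H^3 = H: a single Hadamard. With (a, b) = (0.809, (-0.3383 + 0.4807i)), H gives ((a + b)/√2, (a − b)/√2) = ((0.3328 + 0.3399i), (0.8113 - 0.3399i)).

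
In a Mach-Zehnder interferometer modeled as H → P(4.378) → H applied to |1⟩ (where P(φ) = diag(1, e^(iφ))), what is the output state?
(0.6641 + 0.4723i)|0⟩ + (0.3359 - 0.4723i)|1⟩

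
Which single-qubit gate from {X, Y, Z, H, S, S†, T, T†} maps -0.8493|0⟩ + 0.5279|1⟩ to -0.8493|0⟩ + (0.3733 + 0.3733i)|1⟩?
T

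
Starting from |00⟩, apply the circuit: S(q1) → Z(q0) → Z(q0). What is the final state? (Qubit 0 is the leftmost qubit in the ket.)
|00⟩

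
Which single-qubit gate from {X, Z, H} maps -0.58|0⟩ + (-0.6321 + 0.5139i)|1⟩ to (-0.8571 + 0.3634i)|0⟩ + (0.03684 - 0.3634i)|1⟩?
H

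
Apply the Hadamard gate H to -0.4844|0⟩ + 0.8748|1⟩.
0.2761|0⟩ - 0.9611|1⟩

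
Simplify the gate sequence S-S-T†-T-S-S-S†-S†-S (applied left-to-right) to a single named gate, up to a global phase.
S†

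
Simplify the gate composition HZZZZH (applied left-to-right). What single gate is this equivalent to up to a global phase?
I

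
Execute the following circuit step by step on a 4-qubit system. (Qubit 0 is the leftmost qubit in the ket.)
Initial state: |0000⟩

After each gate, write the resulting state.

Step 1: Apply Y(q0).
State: i|1000⟩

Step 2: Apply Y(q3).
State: -|1001⟩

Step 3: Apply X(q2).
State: -|1011⟩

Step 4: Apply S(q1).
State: -|1011⟩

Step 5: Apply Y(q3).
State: i|1010⟩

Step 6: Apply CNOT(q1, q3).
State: i|1010⟩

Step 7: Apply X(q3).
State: i|1011⟩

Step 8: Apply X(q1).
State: i|1111⟩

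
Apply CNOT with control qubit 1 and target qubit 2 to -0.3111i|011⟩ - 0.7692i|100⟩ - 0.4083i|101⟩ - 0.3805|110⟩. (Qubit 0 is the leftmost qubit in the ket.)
-0.3111i|010⟩ - 0.7692i|100⟩ - 0.4083i|101⟩ - 0.3805|111⟩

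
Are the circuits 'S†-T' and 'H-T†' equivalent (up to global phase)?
No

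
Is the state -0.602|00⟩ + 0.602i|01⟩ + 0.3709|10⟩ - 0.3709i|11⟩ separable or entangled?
Separable

Writing the state as a|00⟩ + b|01⟩ + c|10⟩ + d|11⟩, it is a product state iff ad − bc = 0.
Here (a, b, c, d) = (-0.602, 0.602i, 0.3709, -0.3709i): ad − bc = (-0.602)(-0.3709i) − (0.602i)(0.3709) = 0, so the state is separable.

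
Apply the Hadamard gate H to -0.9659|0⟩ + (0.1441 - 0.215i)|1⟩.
(-0.5811 - 0.152i)|0⟩ + (-0.7849 + 0.152i)|1⟩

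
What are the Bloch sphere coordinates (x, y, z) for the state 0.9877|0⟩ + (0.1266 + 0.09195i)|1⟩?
(0.2501, 0.1816, 0.9511)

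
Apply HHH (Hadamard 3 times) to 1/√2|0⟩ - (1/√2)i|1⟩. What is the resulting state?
(1/2 - (1/2)i)|0⟩ + (1/2 + (1/2)i)|1⟩

H² = I, so H^3 = H: a single Hadamard. With (a, b) = (1/√2, -(1/√2)i), H gives ((a + b)/√2, (a − b)/√2) = ((1/2 - (1/2)i), (1/2 + (1/2)i)).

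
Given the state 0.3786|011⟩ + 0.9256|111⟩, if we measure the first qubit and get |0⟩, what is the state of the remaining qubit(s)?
|11⟩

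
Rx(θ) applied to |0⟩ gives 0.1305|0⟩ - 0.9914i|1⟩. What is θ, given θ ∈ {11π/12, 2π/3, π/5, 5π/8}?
11π/12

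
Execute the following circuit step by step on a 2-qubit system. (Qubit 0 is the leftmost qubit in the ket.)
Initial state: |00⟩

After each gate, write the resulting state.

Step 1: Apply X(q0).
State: |10⟩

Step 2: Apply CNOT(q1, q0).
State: |10⟩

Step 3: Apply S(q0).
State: i|10⟩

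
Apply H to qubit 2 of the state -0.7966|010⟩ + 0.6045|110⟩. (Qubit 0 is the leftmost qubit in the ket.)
-0.5633|010⟩ - 0.5633|011⟩ + 0.4274|110⟩ + 0.4274|111⟩

H on qubit 2 mixes each pair of kets that differ only in qubit 2: amplitudes (a, b) of (|…0…⟩, |…1…⟩) become ((a + b)/√2, (a − b)/√2). Kets absent from the input have amplitude 0.
(|010⟩, |011⟩): (a, b) = (-0.7966, 0) → (-0.5633, -0.5633)
(|110⟩, |111⟩): (a, b) = (0.6045, 0) → (0.4274, 0.4274)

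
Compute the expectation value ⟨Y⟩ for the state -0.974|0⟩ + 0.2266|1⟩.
0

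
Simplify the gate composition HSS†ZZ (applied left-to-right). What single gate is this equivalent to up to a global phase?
H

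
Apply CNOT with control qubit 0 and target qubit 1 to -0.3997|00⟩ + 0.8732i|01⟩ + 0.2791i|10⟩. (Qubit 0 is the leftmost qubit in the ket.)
-0.3997|00⟩ + 0.8732i|01⟩ + 0.2791i|11⟩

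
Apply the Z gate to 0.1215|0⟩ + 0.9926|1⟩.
0.1215|0⟩ - 0.9926|1⟩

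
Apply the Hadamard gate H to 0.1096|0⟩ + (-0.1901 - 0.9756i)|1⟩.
(-0.05692 - 0.6899i)|0⟩ + (0.2119 + 0.6899i)|1⟩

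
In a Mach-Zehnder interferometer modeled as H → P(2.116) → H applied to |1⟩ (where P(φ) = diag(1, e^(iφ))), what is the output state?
(0.7593 - 0.4275i)|0⟩ + (0.2407 + 0.4275i)|1⟩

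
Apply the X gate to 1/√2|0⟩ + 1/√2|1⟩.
1/√2|0⟩ + 1/√2|1⟩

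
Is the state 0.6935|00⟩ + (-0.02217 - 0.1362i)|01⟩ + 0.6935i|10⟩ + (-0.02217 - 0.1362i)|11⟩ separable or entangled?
Entangled

Writing the state as a|00⟩ + b|01⟩ + c|10⟩ + d|11⟩, it is a product state iff ad − bc = 0.
Here (a, b, c, d) = (0.6935, (-0.02217 - 0.1362i), 0.6935i, (-0.02217 - 0.1362i)): ad − bc = (0.6935)(-0.02217 - 0.1362i) − (-0.02217 - 0.1362i)(0.6935i) = (-0.1098 - 0.07908i) ≠ 0, so the state is entangled.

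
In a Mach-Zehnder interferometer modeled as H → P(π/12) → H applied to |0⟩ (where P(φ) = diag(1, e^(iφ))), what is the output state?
(0.983 + 0.1294i)|0⟩ + (0.01704 - 0.1294i)|1⟩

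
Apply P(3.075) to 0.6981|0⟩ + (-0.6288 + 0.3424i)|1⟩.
0.6981|0⟩ + (0.6046 - 0.3835i)|1⟩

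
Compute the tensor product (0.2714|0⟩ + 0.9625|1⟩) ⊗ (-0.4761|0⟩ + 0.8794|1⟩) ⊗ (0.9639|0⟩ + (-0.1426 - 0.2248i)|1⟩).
-0.1245|000⟩ + (0.01843 + 0.02905i)|001⟩ + 0.2301|010⟩ + (-0.03403 - 0.05365i)|011⟩ - 0.4417|100⟩ + (0.06535 + 0.103i)|101⟩ + 0.8159|110⟩ + (-0.1207 - 0.1903i)|111⟩

amp(|b₁b₂…⟩) = product of the factor amplitudes for bits b₁, b₂, …; only kets whose every factor amplitude is nonzero survive.
|000⟩: (0.2714)(-0.4761)(0.9639) = -0.1245
|001⟩: (0.2714)(-0.4761)(-0.1426 - 0.2248i) = (0.01843 + 0.02905i)
|010⟩: (0.2714)(0.8794)(0.9639) = 0.2301
|011⟩: (0.2714)(0.8794)(-0.1426 - 0.2248i) = (-0.03403 - 0.05365i)
|100⟩: (0.9625)(-0.4761)(0.9639) = -0.4417
|101⟩: (0.9625)(-0.4761)(-0.1426 - 0.2248i) = (0.06535 + 0.103i)
|110⟩: (0.9625)(0.8794)(0.9639) = 0.8159
|111⟩: (0.9625)(0.8794)(-0.1426 - 0.2248i) = (-0.1207 - 0.1903i)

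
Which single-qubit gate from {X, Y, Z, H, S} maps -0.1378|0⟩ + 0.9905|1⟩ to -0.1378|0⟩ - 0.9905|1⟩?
Z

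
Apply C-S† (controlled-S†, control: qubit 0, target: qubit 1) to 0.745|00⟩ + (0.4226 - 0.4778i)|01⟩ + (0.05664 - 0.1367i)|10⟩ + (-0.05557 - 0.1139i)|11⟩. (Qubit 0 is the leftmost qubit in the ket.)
0.745|00⟩ + (0.4226 - 0.4778i)|01⟩ + (0.05664 - 0.1367i)|10⟩ + (-0.1139 + 0.05557i)|11⟩

C-S† leaves the control-|0⟩ kets |00⟩, |01⟩ unchanged and applies S† to qubit 1 on the control-|1⟩ pair (|10⟩, |11⟩).
S† = [[1, 0], [0, -i]].
With a = amp(|10⟩) = (0.05664 - 0.1367i) and b = amp(|11⟩) = (-0.05557 - 0.1139i):
new amp(|10⟩) = (1)·a = (0.05664 - 0.1367i)
new amp(|11⟩) = (-i)·b = (-0.1139 + 0.05557i)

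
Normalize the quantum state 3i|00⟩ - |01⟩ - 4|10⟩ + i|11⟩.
(1/√3)i|00⟩ - 0.1925|01⟩ - 0.7698|10⟩ + 0.1925i|11⟩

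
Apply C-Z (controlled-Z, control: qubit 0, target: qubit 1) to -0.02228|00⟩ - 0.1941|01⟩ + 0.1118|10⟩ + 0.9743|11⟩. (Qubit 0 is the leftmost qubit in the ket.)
-0.02228|00⟩ - 0.1941|01⟩ + 0.1118|10⟩ - 0.9743|11⟩

C-Z leaves the control-|0⟩ kets |00⟩, |01⟩ unchanged and applies Z to qubit 1 on the control-|1⟩ pair (|10⟩, |11⟩).
Z = [[1, 0], [0, -1]].
With a = amp(|10⟩) = 0.1118 and b = amp(|11⟩) = 0.9743:
new amp(|10⟩) = (1)·a = 0.1118
new amp(|11⟩) = (-1)·b = -0.9743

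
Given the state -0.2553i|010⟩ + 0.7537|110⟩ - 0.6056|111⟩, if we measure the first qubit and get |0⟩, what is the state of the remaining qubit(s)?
-i|10⟩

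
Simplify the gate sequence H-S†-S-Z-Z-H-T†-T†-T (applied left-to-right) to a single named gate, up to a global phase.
T†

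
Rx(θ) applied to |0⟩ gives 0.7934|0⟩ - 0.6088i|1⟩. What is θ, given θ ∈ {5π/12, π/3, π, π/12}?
5π/12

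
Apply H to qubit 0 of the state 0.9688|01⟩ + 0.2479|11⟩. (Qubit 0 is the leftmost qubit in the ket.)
0.8603|01⟩ + 0.5098|11⟩

H on qubit 0 mixes each pair of kets that differ only in qubit 0: amplitudes (a, b) of (|…0…⟩, |…1…⟩) become ((a + b)/√2, (a − b)/√2). Kets absent from the input have amplitude 0.
(|01⟩, |11⟩): (a, b) = (0.9688, 0.2479) → (0.8603, 0.5098)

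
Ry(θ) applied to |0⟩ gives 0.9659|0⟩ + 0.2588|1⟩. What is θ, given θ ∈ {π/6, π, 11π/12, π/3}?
π/6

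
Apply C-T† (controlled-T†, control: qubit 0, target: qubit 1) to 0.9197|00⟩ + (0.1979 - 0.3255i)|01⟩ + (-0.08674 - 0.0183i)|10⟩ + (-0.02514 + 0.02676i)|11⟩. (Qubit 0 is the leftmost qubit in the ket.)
0.9197|00⟩ + (0.1979 - 0.3255i)|01⟩ + (-0.08674 - 0.0183i)|10⟩ + (0.001146 + 0.0367i)|11⟩

C-T† leaves the control-|0⟩ kets |00⟩, |01⟩ unchanged and applies T† to qubit 1 on the control-|1⟩ pair (|10⟩, |11⟩).
T† = [[1, 0], [0, (1/√2 - (1/√2)i)]].
With a = amp(|10⟩) = (-0.08674 - 0.0183i) and b = amp(|11⟩) = (-0.02514 + 0.02676i):
new amp(|10⟩) = (1)·a = (-0.08674 - 0.0183i)
new amp(|11⟩) = (1/√2 - (1/√2)i)·b = (0.001146 + 0.0367i)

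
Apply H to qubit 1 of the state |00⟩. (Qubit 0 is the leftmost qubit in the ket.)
1/√2|00⟩ + 1/√2|01⟩

H on qubit 1 mixes each pair of kets that differ only in qubit 1: amplitudes (a, b) of (|…0…⟩, |…1…⟩) become ((a + b)/√2, (a − b)/√2). Kets absent from the input have amplitude 0.
(|00⟩, |01⟩): (a, b) = (1, 0) → (1/√2, 1/√2)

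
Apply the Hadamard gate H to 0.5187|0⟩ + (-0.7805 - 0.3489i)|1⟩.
(-0.1851 - 0.2467i)|0⟩ + (0.9187 + 0.2467i)|1⟩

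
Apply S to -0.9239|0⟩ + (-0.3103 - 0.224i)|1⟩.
-0.9239|0⟩ + (0.224 - 0.3103i)|1⟩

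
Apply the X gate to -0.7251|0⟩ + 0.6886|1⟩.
0.6886|0⟩ - 0.7251|1⟩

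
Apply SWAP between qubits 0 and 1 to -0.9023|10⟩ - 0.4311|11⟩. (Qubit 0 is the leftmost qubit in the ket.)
-0.9023|01⟩ - 0.4311|11⟩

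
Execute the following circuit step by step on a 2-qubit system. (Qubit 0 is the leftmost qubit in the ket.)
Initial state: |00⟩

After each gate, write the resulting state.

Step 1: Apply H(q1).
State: 1/√2|00⟩ + 1/√2|01⟩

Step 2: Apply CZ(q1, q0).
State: 1/√2|00⟩ + 1/√2|01⟩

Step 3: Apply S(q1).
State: 1/√2|00⟩ + (1/√2)i|01⟩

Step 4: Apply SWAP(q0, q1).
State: 1/√2|00⟩ + (1/√2)i|10⟩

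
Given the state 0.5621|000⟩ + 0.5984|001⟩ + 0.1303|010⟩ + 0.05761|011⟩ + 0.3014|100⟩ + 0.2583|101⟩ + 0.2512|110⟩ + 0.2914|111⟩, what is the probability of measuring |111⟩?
0.08491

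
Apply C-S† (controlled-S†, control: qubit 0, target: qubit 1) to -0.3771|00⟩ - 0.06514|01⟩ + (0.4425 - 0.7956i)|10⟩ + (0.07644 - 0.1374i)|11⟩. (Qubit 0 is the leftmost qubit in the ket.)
-0.3771|00⟩ - 0.06514|01⟩ + (0.4425 - 0.7956i)|10⟩ + (-0.1374 - 0.07644i)|11⟩

C-S† leaves the control-|0⟩ kets |00⟩, |01⟩ unchanged and applies S† to qubit 1 on the control-|1⟩ pair (|10⟩, |11⟩).
S† = [[1, 0], [0, -i]].
With a = amp(|10⟩) = (0.4425 - 0.7956i) and b = amp(|11⟩) = (0.07644 - 0.1374i):
new amp(|10⟩) = (1)·a = (0.4425 - 0.7956i)
new amp(|11⟩) = (-i)·b = (-0.1374 - 0.07644i)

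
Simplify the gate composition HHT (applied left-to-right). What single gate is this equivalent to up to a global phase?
T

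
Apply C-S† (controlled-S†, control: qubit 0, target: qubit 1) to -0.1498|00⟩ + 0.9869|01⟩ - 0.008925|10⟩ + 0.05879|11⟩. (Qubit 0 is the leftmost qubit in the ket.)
-0.1498|00⟩ + 0.9869|01⟩ - 0.008925|10⟩ - 0.05879i|11⟩

C-S† leaves the control-|0⟩ kets |00⟩, |01⟩ unchanged and applies S† to qubit 1 on the control-|1⟩ pair (|10⟩, |11⟩).
S† = [[1, 0], [0, -i]].
With a = amp(|10⟩) = -0.008925 and b = amp(|11⟩) = 0.05879:
new amp(|10⟩) = (1)·a = -0.008925
new amp(|11⟩) = (-i)·b = -0.05879i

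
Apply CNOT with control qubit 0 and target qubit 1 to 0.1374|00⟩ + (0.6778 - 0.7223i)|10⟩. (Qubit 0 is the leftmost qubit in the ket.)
0.1374|00⟩ + (0.6778 - 0.7223i)|11⟩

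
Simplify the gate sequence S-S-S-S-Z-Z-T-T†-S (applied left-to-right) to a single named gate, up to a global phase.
S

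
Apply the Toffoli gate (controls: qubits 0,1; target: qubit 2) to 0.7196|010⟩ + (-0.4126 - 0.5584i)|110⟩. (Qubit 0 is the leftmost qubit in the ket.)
0.7196|010⟩ + (-0.4126 - 0.5584i)|111⟩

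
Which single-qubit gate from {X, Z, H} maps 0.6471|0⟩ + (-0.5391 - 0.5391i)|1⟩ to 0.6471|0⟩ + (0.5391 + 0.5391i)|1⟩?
Z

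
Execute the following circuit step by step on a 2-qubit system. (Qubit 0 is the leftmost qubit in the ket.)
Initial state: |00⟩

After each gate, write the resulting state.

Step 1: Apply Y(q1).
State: i|01⟩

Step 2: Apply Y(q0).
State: -|11⟩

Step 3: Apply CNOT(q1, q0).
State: -|01⟩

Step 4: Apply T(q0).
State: -|01⟩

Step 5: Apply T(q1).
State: (-1/√2 - (1/√2)i)|01⟩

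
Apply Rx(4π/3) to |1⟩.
-0.866i|0⟩ - 1/2|1⟩

Rx(4π/3) = [[cos(θ/2), −i·sin(θ/2)], [−i·sin(θ/2), cos(θ/2)]]; θ = 4π/3, cos(θ/2) ≈ -0.5, sin(θ/2) ≈ 0.866025.
With a = amp(|0⟩) = 0 and b = amp(|1⟩) = 1:
new amp(|0⟩) = (-0.5)·a + (-0.866025i)·b = -0.866i
new amp(|1⟩) = (-0.866025i)·a + (-0.5)·b = -1/2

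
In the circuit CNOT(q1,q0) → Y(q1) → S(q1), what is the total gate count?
3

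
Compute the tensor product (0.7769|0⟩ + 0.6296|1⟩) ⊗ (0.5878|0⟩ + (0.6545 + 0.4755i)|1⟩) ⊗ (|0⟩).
0.4567|000⟩ + (0.5085 + 0.3694i)|010⟩ + 0.3701|100⟩ + (0.4121 + 0.2994i)|110⟩

amp(|b₁b₂…⟩) = product of the factor amplitudes for bits b₁, b₂, …; only kets whose every factor amplitude is nonzero survive.
|000⟩: (0.7769)(0.5878)(1) = 0.4567
|010⟩: (0.7769)(0.6545 + 0.4755i)(1) = (0.5085 + 0.3694i)
|100⟩: (0.6296)(0.5878)(1) = 0.3701
|110⟩: (0.6296)(0.6545 + 0.4755i)(1) = (0.4121 + 0.2994i)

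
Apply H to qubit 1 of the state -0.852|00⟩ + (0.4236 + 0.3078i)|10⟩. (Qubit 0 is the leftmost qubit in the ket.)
-0.6025|00⟩ - 0.6025|01⟩ + (0.2995 + 0.2176i)|10⟩ + (0.2995 + 0.2176i)|11⟩

H on qubit 1 mixes each pair of kets that differ only in qubit 1: amplitudes (a, b) of (|…0…⟩, |…1…⟩) become ((a + b)/√2, (a − b)/√2). Kets absent from the input have amplitude 0.
(|00⟩, |01⟩): (a, b) = (-0.852, 0) → (-0.6025, -0.6025)
(|10⟩, |11⟩): (a, b) = ((0.4236 + 0.3078i), 0) → ((0.2995 + 0.2176i), (0.2995 + 0.2176i))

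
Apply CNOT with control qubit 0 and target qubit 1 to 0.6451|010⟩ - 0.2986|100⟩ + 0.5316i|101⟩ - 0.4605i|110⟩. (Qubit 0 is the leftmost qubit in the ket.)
0.6451|010⟩ - 0.4605i|100⟩ - 0.2986|110⟩ + 0.5316i|111⟩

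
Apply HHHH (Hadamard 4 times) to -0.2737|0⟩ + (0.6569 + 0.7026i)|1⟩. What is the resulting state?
-0.2737|0⟩ + (0.6569 + 0.7026i)|1⟩

H² = I, so an even number of Hadamards cancels: H^4 = I and the state is unchanged.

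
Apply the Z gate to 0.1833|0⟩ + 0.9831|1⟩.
0.1833|0⟩ - 0.9831|1⟩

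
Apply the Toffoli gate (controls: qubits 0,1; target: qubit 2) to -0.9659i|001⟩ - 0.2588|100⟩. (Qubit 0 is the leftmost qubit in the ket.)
-0.9659i|001⟩ - 0.2588|100⟩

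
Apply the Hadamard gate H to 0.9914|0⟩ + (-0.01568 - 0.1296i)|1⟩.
(0.6899 - 0.09164i)|0⟩ + (0.7121 + 0.09164i)|1⟩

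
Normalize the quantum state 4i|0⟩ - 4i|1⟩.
(1/√2)i|0⟩ - (1/√2)i|1⟩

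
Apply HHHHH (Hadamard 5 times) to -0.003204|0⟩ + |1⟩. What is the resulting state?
0.7048|0⟩ - 0.7094|1⟩

H² = I, so H^5 = H: a single Hadamard. With (a, b) = (-0.003204, 1), H gives ((a + b)/√2, (a − b)/√2) = (0.7048, -0.7094).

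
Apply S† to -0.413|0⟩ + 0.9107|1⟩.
-0.413|0⟩ - 0.9107i|1⟩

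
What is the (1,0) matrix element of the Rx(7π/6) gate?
-0.9659i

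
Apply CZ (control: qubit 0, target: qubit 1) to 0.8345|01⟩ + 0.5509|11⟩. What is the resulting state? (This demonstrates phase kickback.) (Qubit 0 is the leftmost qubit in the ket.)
0.8345|01⟩ - 0.5509|11⟩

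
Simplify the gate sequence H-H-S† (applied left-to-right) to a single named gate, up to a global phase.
S†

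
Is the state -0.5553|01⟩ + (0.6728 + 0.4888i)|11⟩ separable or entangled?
Separable

Writing the state as a|00⟩ + b|01⟩ + c|10⟩ + d|11⟩, it is a product state iff ad − bc = 0.
Here (a, b, c, d) = (0, -0.5553, 0, (0.6728 + 0.4888i)): ad − bc = (0)(0.6728 + 0.4888i) − (-0.5553)(0) = 0, so the state is separable.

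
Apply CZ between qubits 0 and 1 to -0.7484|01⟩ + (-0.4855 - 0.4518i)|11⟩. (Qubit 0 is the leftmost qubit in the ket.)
-0.7484|01⟩ + (0.4855 + 0.4518i)|11⟩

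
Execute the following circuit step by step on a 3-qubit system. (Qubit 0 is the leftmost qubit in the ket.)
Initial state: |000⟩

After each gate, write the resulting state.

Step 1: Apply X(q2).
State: |001⟩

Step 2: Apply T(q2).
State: (1/√2 + (1/√2)i)|001⟩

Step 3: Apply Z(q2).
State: (-1/√2 - (1/√2)i)|001⟩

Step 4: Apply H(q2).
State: (-1/2 - (1/2)i)|000⟩ + (1/2 + (1/2)i)|001⟩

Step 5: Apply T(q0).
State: (-1/2 - (1/2)i)|000⟩ + (1/2 + (1/2)i)|001⟩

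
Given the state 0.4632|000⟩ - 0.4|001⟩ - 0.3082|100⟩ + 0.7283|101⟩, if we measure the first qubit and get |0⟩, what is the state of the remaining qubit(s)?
0.7569|00⟩ - 0.6536|01⟩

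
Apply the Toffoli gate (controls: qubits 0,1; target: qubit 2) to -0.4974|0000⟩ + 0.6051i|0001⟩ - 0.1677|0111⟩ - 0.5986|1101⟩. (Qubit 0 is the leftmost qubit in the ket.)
-0.4974|0000⟩ + 0.6051i|0001⟩ - 0.1677|0111⟩ - 0.5986|1111⟩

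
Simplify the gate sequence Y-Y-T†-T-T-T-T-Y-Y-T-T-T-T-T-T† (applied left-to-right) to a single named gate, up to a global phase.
T†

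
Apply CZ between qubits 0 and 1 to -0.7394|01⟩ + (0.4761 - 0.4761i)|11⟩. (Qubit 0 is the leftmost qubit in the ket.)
-0.7394|01⟩ + (-0.4761 + 0.4761i)|11⟩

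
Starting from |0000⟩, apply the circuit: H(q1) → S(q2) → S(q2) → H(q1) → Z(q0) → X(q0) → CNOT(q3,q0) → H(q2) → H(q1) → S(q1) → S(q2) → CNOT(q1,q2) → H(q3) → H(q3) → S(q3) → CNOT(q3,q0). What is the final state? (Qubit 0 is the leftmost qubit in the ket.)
1/2|1000⟩ + (1/2)i|1010⟩ - 1/2|1100⟩ + (1/2)i|1110⟩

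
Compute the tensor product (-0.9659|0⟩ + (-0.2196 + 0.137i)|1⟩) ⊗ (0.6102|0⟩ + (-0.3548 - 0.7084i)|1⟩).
-0.5894|00⟩ + (0.3427 + 0.6842i)|01⟩ + (-0.134 + 0.0836i)|10⟩ + (0.175 + 0.107i)|11⟩

amp(|b₁b₂…⟩) = product of the factor amplitudes for bits b₁, b₂, …; only kets whose every factor amplitude is nonzero survive.
|00⟩: (-0.9659)(0.6102) = -0.5894
|01⟩: (-0.9659)(-0.3548 - 0.7084i) = (0.3427 + 0.6842i)
|10⟩: (-0.2196 + 0.137i)(0.6102) = (-0.134 + 0.0836i)
|11⟩: (-0.2196 + 0.137i)(-0.3548 - 0.7084i) = (0.175 + 0.107i)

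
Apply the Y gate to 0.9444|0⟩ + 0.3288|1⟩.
-0.3288i|0⟩ + 0.9444i|1⟩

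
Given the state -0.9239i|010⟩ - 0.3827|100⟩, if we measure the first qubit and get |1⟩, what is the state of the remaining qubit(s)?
-|00⟩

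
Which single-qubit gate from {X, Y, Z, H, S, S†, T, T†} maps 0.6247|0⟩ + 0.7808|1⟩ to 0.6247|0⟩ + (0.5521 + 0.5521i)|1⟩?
T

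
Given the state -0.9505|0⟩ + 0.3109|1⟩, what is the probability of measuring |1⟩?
0.09666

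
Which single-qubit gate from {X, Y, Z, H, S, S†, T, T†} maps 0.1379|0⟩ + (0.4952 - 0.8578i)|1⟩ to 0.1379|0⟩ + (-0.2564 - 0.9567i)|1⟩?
T†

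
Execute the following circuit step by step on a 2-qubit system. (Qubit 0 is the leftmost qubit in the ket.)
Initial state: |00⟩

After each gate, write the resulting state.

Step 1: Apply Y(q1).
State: i|01⟩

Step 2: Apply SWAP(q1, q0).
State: i|10⟩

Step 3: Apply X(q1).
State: i|11⟩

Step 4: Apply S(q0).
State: -|11⟩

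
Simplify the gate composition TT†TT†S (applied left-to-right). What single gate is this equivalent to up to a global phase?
S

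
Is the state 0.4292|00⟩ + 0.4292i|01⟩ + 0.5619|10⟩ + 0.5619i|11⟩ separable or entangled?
Separable

Writing the state as a|00⟩ + b|01⟩ + c|10⟩ + d|11⟩, it is a product state iff ad − bc = 0.
Here (a, b, c, d) = (0.4292, 0.4292i, 0.5619, 0.5619i): ad − bc = (0.4292)(0.5619i) − (0.4292i)(0.5619) = 0, so the state is separable.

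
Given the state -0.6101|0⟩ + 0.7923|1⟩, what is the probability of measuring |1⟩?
0.6277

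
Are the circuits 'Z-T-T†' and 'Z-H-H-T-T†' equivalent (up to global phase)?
Yes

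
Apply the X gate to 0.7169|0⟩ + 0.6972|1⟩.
0.6972|0⟩ + 0.7169|1⟩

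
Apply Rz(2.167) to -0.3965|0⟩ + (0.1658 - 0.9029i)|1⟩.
(-0.1857 + 0.3503i)|0⟩ + (0.8754 - 0.2763i)|1⟩

Rz(2.167) = [[e^(−iθ/2), 0], [0, e^(iθ/2)]] with e^(±iθ/2) = cos(θ/2) ± i·sin(θ/2); θ = 2.167, cos(θ/2) ≈ 0.468239, sin(θ/2) ≈ 0.883602.
With a = amp(|0⟩) = -0.3965 and b = amp(|1⟩) = (0.1658 - 0.9029i):
new amp(|0⟩) = (0.468239 - 0.883602i)·a = (-0.1857 + 0.3503i)
new amp(|1⟩) = (0.468239 + 0.883602i)·b = (0.8754 - 0.2763i)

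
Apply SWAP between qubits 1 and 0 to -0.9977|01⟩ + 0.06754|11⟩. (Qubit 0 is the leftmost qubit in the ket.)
-0.9977|10⟩ + 0.06754|11⟩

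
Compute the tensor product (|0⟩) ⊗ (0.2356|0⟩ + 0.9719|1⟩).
0.2356|00⟩ + 0.9719|01⟩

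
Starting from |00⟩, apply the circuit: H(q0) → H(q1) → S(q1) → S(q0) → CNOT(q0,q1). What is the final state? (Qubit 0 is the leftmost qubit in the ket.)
1/2|00⟩ + (1/2)i|01⟩ - 1/2|10⟩ + (1/2)i|11⟩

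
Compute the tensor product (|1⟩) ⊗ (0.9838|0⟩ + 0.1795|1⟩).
0.9838|10⟩ + 0.1795|11⟩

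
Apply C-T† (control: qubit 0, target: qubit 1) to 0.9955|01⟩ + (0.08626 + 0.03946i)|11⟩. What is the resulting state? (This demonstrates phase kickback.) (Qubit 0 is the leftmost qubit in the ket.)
0.9955|01⟩ + (0.0889 - 0.03309i)|11⟩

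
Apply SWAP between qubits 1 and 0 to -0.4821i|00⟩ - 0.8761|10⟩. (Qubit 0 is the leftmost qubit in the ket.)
-0.4821i|00⟩ - 0.8761|01⟩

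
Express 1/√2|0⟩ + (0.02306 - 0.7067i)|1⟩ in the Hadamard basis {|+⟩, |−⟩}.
(0.5163 - 0.4997i)|+⟩ + (0.4837 + 0.4997i)|−⟩

With |ψ⟩ = α|0⟩ + β|1⟩, the Hadamard-basis coefficients are ⟨+|ψ⟩ = (α + β)/√2 and ⟨−|ψ⟩ = (α − β)/√2.
Here α = 1/√2, β = (0.02306 - 0.7067i): (α + β)/√2 = (0.5163 - 0.4997i), (α − β)/√2 = (0.4837 + 0.4997i).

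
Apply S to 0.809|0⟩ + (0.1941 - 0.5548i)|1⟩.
0.809|0⟩ + (0.5548 + 0.1941i)|1⟩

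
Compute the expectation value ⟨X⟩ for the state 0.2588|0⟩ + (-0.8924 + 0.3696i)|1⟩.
-0.4619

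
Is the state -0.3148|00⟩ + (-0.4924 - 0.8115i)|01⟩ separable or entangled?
Separable

Writing the state as a|00⟩ + b|01⟩ + c|10⟩ + d|11⟩, it is a product state iff ad − bc = 0.
Here (a, b, c, d) = (-0.3148, (-0.4924 - 0.8115i), 0, 0): ad − bc = (-0.3148)(0) − (-0.4924 - 0.8115i)(0) = 0, so the state is separable.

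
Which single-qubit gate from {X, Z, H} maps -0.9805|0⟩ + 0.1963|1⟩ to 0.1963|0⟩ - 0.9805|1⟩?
X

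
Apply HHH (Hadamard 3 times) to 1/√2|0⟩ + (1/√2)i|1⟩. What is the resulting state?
(1/2 + (1/2)i)|0⟩ + (1/2 - (1/2)i)|1⟩

H² = I, so H^3 = H: a single Hadamard. With (a, b) = (1/√2, (1/√2)i), H gives ((a + b)/√2, (a − b)/√2) = ((1/2 + (1/2)i), (1/2 - (1/2)i)).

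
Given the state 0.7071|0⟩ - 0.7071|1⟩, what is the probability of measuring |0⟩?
0.5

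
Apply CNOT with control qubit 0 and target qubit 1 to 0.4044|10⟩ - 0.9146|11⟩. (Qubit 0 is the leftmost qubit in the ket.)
-0.9146|10⟩ + 0.4044|11⟩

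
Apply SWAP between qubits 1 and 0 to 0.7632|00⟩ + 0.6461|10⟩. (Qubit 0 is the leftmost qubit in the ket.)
0.7632|00⟩ + 0.6461|01⟩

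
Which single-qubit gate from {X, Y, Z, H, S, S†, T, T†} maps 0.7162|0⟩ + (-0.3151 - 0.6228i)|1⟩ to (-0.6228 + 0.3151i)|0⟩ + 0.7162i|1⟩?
Y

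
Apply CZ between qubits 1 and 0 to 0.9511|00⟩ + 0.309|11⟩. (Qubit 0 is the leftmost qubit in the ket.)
0.9511|00⟩ - 0.309|11⟩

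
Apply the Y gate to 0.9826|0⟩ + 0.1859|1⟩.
-0.1859i|0⟩ + 0.9826i|1⟩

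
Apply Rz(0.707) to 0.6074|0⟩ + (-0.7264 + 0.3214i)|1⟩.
(0.5698 - 0.2103i)|0⟩ + (-0.7927 + 0.05006i)|1⟩

Rz(0.707) = [[e^(−iθ/2), 0], [0, e^(iθ/2)]] with e^(±iθ/2) = cos(θ/2) ± i·sin(θ/2); θ = 0.707, cos(θ/2) ≈ 0.938167, sin(θ/2) ≈ 0.346184.
With a = amp(|0⟩) = 0.6074 and b = amp(|1⟩) = (-0.7264 + 0.3214i):
new amp(|0⟩) = (0.938167 - 0.346184i)·a = (0.5698 - 0.2103i)
new amp(|1⟩) = (0.938167 + 0.346184i)·b = (-0.7927 + 0.05006i)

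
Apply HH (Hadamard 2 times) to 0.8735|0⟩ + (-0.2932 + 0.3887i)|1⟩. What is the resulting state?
0.8735|0⟩ + (-0.2932 + 0.3887i)|1⟩

H² = I, so an even number of Hadamards cancels: H^2 = I and the state is unchanged.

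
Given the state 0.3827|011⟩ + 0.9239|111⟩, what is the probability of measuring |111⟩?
0.8536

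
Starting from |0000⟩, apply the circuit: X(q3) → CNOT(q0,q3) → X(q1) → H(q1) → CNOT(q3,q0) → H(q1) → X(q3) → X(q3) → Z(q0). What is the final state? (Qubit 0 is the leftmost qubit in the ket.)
-|1101⟩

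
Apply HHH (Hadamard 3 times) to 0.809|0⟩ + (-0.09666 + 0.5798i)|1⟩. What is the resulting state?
(0.5037 + 0.41i)|0⟩ + (0.6404 - 0.41i)|1⟩

H² = I, so H^3 = H: a single Hadamard. With (a, b) = (0.809, (-0.09666 + 0.5798i)), H gives ((a + b)/√2, (a − b)/√2) = ((0.5037 + 0.41i), (0.6404 - 0.41i)).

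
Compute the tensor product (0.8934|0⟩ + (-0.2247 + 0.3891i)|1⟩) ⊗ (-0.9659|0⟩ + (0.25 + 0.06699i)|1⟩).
-0.8629|00⟩ + (0.2234 + 0.05985i)|01⟩ + (0.217 - 0.3758i)|10⟩ + (-0.08224 + 0.08222i)|11⟩

amp(|b₁b₂…⟩) = product of the factor amplitudes for bits b₁, b₂, …; only kets whose every factor amplitude is nonzero survive.
|00⟩: (0.8934)(-0.9659) = -0.8629
|01⟩: (0.8934)(0.25 + 0.06699i) = (0.2234 + 0.05985i)
|10⟩: (-0.2247 + 0.3891i)(-0.9659) = (0.217 - 0.3758i)
|11⟩: (-0.2247 + 0.3891i)(0.25 + 0.06699i) = (-0.08224 + 0.08222i)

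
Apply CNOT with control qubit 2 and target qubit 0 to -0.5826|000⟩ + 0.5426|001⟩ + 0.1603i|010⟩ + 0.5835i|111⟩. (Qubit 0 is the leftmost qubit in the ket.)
-0.5826|000⟩ + 0.1603i|010⟩ + 0.5835i|011⟩ + 0.5426|101⟩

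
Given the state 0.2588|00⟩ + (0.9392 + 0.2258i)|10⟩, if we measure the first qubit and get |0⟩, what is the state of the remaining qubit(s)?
|0⟩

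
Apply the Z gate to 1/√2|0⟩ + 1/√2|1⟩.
1/√2|0⟩ - 1/√2|1⟩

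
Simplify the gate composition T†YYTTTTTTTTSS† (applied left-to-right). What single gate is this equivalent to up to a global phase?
T†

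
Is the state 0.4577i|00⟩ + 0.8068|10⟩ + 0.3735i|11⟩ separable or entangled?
Entangled

Writing the state as a|00⟩ + b|01⟩ + c|10⟩ + d|11⟩, it is a product state iff ad − bc = 0.
Here (a, b, c, d) = (0.4577i, 0, 0.8068, 0.3735i): ad − bc = (0.4577i)(0.3735i) − (0)(0.8068) = -0.171 ≠ 0, so the state is entangled.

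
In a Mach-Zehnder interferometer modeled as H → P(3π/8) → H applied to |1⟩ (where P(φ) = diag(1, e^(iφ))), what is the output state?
(0.3087 - 0.4619i)|0⟩ + (0.6913 + 0.4619i)|1⟩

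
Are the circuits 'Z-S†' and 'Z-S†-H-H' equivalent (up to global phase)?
Yes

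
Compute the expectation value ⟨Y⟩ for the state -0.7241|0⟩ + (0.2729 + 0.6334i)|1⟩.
-0.9173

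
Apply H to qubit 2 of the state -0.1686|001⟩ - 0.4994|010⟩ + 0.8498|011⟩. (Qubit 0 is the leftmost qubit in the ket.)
-0.1192|000⟩ + 0.1192|001⟩ + 0.2478|010⟩ - 0.954|011⟩

H on qubit 2 mixes each pair of kets that differ only in qubit 2: amplitudes (a, b) of (|…0…⟩, |…1…⟩) become ((a + b)/√2, (a − b)/√2). Kets absent from the input have amplitude 0.
(|000⟩, |001⟩): (a, b) = (0, -0.1686) → (-0.1192, 0.1192)
(|010⟩, |011⟩): (a, b) = (-0.4994, 0.8498) → (0.2478, -0.954)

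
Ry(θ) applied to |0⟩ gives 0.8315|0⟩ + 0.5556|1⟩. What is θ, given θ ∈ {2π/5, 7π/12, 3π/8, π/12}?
3π/8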